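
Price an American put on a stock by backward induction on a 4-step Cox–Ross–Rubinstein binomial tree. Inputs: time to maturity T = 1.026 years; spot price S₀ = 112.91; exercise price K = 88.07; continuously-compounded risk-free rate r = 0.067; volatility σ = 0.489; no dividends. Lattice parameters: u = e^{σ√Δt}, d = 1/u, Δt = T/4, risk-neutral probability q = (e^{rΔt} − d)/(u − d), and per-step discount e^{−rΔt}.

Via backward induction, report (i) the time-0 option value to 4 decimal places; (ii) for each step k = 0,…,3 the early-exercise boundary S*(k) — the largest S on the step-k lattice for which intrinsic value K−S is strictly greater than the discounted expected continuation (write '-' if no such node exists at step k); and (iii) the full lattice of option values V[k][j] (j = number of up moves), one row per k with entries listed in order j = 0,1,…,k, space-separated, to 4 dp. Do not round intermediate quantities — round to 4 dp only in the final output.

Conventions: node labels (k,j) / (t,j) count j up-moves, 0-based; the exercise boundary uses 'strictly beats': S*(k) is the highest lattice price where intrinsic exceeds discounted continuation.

price = 8.5099
boundary = - - - 53.7109
tree:
8.5099
14.0256 2.6774
22.4373 5.1689 0.0000
34.3591 9.9790 0.0000 0.0000
46.1418 19.2651 0.0000 0.0000 0.0000

params: Δt=0.25650 u=1.28102 d=0.78063 q=0.47304 e^(-rΔt)=0.98296
t_4 payoffs: 46.1418 19.2651 0.0000 0.0000 0.0000
t_3: node(3,0) S=53.7109 payoff=34.3591 vs cont=32.8585 → 34.3591 [stop]  node(3,1) S=88.1406 payoff=0.0000 vs cont=9.9790 → 9.9790 [wait]  node(3,2) S=144.6402 payoff=0.0000 vs cont=0.0000 → 0.0000 [wait]  node(3,3) S=237.3570 payoff=0.0000 vs cont=0.0000 → 0.0000 [wait]  ⇒ S*(3)=53.7109
t_2: node(2,0) S=68.8049 payoff=19.2651 vs cont=22.4373 → 22.4373 [wait]  node(2,1) S=112.9100 payoff=0.0000 vs cont=5.1689 → 5.1689 [wait]  node(2,2) S=185.2872 payoff=0.0000 vs cont=0.0000 → 0.0000 [wait]  ⇒ S*(2)=-
t_1: node(1,0) S=88.1406 payoff=0.0000 vs cont=14.0256 → 14.0256 [wait]  node(1,1) S=144.6402 payoff=0.0000 vs cont=2.6774 → 2.6774 [wait]  ⇒ S*(1)=-
t_0: node(0,0) S=112.9100 payoff=0.0000 vs cont=8.5099 → 8.5099 [wait]  ⇒ S*(0)=-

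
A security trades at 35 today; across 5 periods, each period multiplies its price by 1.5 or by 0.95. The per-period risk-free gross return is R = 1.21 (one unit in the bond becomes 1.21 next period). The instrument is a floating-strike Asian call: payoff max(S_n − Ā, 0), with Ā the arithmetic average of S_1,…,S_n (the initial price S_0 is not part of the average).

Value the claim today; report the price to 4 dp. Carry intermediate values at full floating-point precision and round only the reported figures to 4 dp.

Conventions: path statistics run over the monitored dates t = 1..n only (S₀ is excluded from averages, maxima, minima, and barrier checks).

With p* = (R−d)/(u−d) = 0.4727, sum probability × payoff across the paths and divide by R^5.
Enumerate all 2^5 = 32 price paths (U = up ×1.5, D = down ×0.95); each path with k up-moves has probability p*^k·(1−p*)^(5−k).
DDDDD: Ā=30.0871, payoff=0.0000, prob=0.040755
UDDDD: Ā=47.5060, payoff=0.0000, prob=0.036539
DUDDD: Ā=43.6560, payoff=0.0000, prob=0.036539
UUDDD: Ā=68.9305, payoff=0.0000, prob=0.032759
DDUDD: Ā=39.9985, payoff=2.7631, prob=0.036539
UDUDD: Ā=63.1555, payoff=4.3628, prob=0.032759
DUUDD: Ā=59.3055, payoff=8.2127, prob=0.032759
UUUDD: Ā=93.6403, payoff=12.9675, prob=0.029370
DDDUD: Ā=36.5239, payoff=6.2377, prob=0.036539
UDDUD: Ā=57.6693, payoff=9.8490, prob=0.032759
DUDUD: Ā=53.8193, payoff=13.6990, prob=0.032759
UUDUD: Ā=84.9778, payoff=21.6300, prob=0.029370
DDUUD: Ā=50.1618, payoff=17.3565, prob=0.032759
UDUUD: Ā=79.2028, payoff=27.4050, prob=0.029370
DUUUD: Ā=75.3528, payoff=31.2550, prob=0.029370
UUUUD: Ā=118.9781, payoff=49.3500, prob=0.026332
DDDDU: Ā=33.2230, payoff=9.5386, prob=0.036539
UDDDU: Ā=52.4573, payoff=15.0609, prob=0.032759
DUDDU: Ā=48.6073, payoff=18.9109, prob=0.032759
UUDDU: Ā=76.7484, payoff=29.8594, prob=0.029370
DDUDU: Ā=44.9498, payoff=22.5684, prob=0.032759
UDUDU: Ā=70.9734, payoff=35.6344, prob=0.029370
DUUDU: Ā=67.1234, payoff=39.4844, prob=0.029370
UUUDU: Ā=105.9844, payoff=62.3438, prob=0.026332
DDDUU: Ā=41.4752, payoff=26.0431, prob=0.032759
UDDUU: Ā=65.4872, payoff=41.1206, prob=0.029370
DUDUU: Ā=61.6372, payoff=44.9706, prob=0.029370
UUDUU: Ā=97.3219, payoff=71.0062, prob=0.026332
DDUUU: Ā=57.9797, payoff=48.6281, prob=0.029370
UDUUU: Ā=91.5469, payoff=76.7812, prob=0.026332
DUUUU: Ā=87.6969, payoff=80.6312, prob=0.026332
UUUUU: Ā=138.4688, payoff=127.3125, prob=0.023608
Price = Σ prob·payoff / R^5 = 26.874799 / 2.593742 = 10.3614

price = 10.3614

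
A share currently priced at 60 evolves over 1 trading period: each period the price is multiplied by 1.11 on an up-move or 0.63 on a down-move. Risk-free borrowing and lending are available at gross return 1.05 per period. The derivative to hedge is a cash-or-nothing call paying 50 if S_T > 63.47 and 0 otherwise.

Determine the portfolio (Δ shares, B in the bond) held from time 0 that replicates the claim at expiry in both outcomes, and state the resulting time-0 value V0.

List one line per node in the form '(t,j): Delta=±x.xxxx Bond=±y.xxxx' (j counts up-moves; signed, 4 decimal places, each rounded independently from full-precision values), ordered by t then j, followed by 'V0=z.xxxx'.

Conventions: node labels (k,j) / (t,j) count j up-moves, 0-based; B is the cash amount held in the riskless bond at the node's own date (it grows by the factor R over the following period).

(0,0): Delta=1.7361 Bond=-62.5000
V0=41.6667

The replicating-portfolio and risk-neutral prices coincide; use p* = (1.05−0.63)/(1.11−0.63) = 0.8750 for the latter.
Expiry values: V(1,0)=0.0000, V(1,1)=50.0000
Node (0,0) S=60.0000: V=(p*·50.0000+(1−p*)·0.0000)/1.05=41.6667; Δ=(50.0000−0.0000)/(66.6000−37.8000)=1.7361; B=V−Δ·S=-62.5000
Check: Δ(0,0)·S0 + B(0,0) = 41.6667 = V0.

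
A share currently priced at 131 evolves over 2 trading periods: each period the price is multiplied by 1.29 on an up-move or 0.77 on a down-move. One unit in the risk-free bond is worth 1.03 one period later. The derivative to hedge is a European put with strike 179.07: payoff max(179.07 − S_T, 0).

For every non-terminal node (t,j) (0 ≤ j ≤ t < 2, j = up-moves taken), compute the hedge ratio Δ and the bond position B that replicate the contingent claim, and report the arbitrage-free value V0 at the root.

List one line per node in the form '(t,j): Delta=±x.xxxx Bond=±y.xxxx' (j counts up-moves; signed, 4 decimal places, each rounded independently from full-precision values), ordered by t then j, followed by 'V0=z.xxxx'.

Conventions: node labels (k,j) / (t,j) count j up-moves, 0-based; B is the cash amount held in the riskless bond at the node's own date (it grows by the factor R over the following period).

The replicating-portfolio and risk-neutral prices coincide; use p* = (1.03−0.77)/(1.29−0.77) = 0.5000 for the latter.
At maturity the claim pays: V(2,0)=101.4001, V(2,1)=48.9477, V(2,2)=0.0000
Node (1,0) S=100.8700: V=(p*·48.9477+(1−p*)·101.4001)/1.03=72.9844; Δ=(48.9477−101.4001)/(130.1223−77.6699)=-1.0000; B=V−Δ·S=173.8544
Node (1,1) S=168.9900: V=(p*·0.0000+(1−p*)·48.9477)/1.03=23.7610; Δ=(0.0000−48.9477)/(217.9971−130.1223)=-0.5570; B=V−Δ·S=117.8912
Node (0,0) S=131.0000: V=(p*·23.7610+(1−p*)·72.9844)/1.03=46.9638; Δ=(23.7610−72.9844)/(168.9900−100.8700)=-0.7226; B=V−Δ·S=141.6241
Verification: the root portfolio costs Δ(0,0)·S0 + B(0,0) = 46.9638, matching V0.

(0,0): Delta=-0.7226 Bond=141.6241
(1,0): Delta=-1.0000 Bond=173.8544
(1,1): Delta=-0.5570 Bond=117.8912
V0=46.9638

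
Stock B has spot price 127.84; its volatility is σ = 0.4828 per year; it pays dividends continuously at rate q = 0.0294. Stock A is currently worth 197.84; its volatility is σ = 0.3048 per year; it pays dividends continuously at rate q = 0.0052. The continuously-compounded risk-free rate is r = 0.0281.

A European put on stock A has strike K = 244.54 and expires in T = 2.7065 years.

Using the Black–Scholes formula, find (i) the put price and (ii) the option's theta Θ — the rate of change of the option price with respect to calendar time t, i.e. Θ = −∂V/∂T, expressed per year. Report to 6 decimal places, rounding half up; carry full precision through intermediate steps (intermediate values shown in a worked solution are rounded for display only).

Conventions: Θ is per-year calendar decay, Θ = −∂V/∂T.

σ√T = 0.3048·√2.7065 = 0.501440
d₁ = (ln(S/K) + (r−q+σ²/2)T) / (σ√T) = (ln(197.84/244.54) + (0.0281−0.0052+0.3048²/2)·2.7065) / 0.501440 = (-0.211920 + 0.187700) / 0.501440 = -0.048302
d₂ = d₁ − σ√T = -0.048302 − 0.501440 = -0.549742
e^{−rT} = 0.926767
e^{−qT} = 0.986025
N(−d₁) = 0.519262,  N(−d₂) = 0.708752
Put price V = K·e^{−rT}·N(−d₂) − S·e^{−qT}·N(−d₁) = 160.625607 − 101.295124 = 59.330483
φ(d₁) = (1/√(2π))·e^{−d₁²/2} = 0.398477
Θ = −S·e^{−qT}·φ(d₁)·σ/(2√T) − q·S·e^{−qT}·N(−d₁) + r·K·e^{−rT}·N(−d₂) = −7.200893 − 0.526735 + 4.513580 = -3.214048

price = 59.330483
Θ = -3.214048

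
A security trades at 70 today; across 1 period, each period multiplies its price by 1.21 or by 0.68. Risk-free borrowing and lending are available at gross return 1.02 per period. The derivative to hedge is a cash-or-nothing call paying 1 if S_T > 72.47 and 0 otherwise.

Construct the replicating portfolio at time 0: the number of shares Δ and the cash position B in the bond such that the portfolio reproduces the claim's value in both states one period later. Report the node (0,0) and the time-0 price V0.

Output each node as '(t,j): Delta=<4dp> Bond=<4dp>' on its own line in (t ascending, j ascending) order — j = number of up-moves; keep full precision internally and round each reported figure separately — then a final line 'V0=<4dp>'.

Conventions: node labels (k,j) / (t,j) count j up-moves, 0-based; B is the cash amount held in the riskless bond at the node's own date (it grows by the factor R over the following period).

(0,0): Delta=0.0270 Bond=-1.2579
V0=0.6289

Since d<R<u, set p* = (R−d)/(u−d) = 0.6415; price each node as the discounted p*-expectation of its children.
Expiry values: V(1,0)=0.0000, V(1,1)=1.0000
  t=0,j=0: stock 70.0000 → up 84.7000 (V=1.0000), down 47.6000 (V=0.0000). Price 0.6289; hedge Δ=0.0270, bond B=-1.2579.
Verification: the root portfolio costs Δ(0,0)·S0 + B(0,0) = 0.6289, matching V0.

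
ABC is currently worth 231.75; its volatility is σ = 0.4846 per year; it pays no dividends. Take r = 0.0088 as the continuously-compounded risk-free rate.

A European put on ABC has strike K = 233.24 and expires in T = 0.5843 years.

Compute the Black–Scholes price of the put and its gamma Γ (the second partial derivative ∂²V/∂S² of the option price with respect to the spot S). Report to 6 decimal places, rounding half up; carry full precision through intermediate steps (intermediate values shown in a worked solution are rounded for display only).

price = 34.221559
Γ = 0.004571

σ√T = 0.4846·√0.5843 = 0.370426
d₁ = (ln(S/K) + (r+σ²/2)T) / (σ√T) = (ln(231.75/233.24) + (0.0088+0.4846²/2)·0.5843) / 0.370426 = (-0.006409 + 0.073750) / 0.370426 = 0.181793
d₂ = d₁ − σ√T = 0.181793 − 0.370426 = -0.188633
e^{−rT} = 0.994871
N(−d₁) = 0.427873,  N(−d₂) = 0.574810
Put price V = K·e^{−rT}·N(−d₂) − S·N(−d₁) = 133.381052 − 99.159493 = 34.221559
φ(d₁) = (1/√(2π))·e^{−d₁²/2} = 0.392404
Γ = φ(d₁) / (S·σ·√T) = 0.004571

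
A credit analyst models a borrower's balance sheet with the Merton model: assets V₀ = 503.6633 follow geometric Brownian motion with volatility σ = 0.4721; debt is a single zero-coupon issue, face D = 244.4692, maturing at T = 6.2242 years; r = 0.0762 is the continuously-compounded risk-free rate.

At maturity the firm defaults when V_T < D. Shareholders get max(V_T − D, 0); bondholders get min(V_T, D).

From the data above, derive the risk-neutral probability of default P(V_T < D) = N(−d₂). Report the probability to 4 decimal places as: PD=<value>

PD=0.3345

With assets at 503.6633 and a single debt payment of 244.4692 at 6.2242 years:
d₁ = [ln(V₀/D) + (r + σ²/2)T] / (σ√T)
   = [ln(503.6633/244.4692) + (0.0762 + 0.5·0.4721²)·6.2242] / (0.4721·√6.2242)
   = [0.722819 + 1.167904] / 1.177811 = 1.605285
d₂ = d₁ − σ√T = 1.605285 − 1.177811 = 0.427473
risk-neutral PD = N(−d₂) = N(-0.427473) = 0.334517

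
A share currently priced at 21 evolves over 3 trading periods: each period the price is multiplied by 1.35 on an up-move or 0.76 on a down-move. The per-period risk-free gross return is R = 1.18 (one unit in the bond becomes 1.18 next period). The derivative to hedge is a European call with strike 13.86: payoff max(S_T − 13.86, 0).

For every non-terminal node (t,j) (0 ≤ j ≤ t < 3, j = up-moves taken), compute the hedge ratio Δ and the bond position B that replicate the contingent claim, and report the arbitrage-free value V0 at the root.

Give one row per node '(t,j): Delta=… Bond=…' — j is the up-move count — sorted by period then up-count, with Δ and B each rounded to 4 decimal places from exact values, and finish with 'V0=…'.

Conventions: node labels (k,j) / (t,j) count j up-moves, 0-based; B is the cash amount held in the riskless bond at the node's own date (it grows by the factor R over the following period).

(0,0): Delta=0.9777 Bond=-7.8990
(1,0): Delta=0.8796 Bond=-7.7563
(1,1): Delta=1.0000 Bond=-9.9540
(2,0): Delta=0.3514 Bond=-2.7454
(2,1): Delta=1.0000 Bond=-11.7458
(2,2): Delta=1.0000 Bond=-11.7458
V0=12.6320

Risk-neutral probability p* = (R−d)/(u−d) = (1.18−0.76)/(1.35−0.76) = 0.7119.
Expiry values: V(3,0)=0.0000, V(3,1)=2.5150, V(3,2)=15.2271, V(3,3)=37.8079
(2,0): S=12.1296. Δ = (V_up−V_dn)/(S_up−S_dn) = (2.5150−0.0000)/(16.3750−9.2185) = 0.3514. V = [p*·2.5150 + (1−p*)·0.0000]/1.18 = 1.5172. B = V − Δ·S = -2.7454.
(2,1): S=21.5460. Δ = (V_up−V_dn)/(S_up−S_dn) = (15.2271−2.5150)/(29.0871−16.3750) = 1.0000. V = [p*·15.2271 + (1−p*)·2.5150]/1.18 = 9.8002. B = V − Δ·S = -11.7458.
(2,2): S=38.2725. Δ = (V_up−V_dn)/(S_up−S_dn) = (37.8079−15.2271)/(51.6679−29.0871) = 1.0000. V = [p*·37.8079 + (1−p*)·15.2271]/1.18 = 26.5267. B = V − Δ·S = -11.7458.
(1,0): S=15.9600. Δ = (V_up−V_dn)/(S_up−S_dn) = (9.8002−1.5172)/(21.5460−12.1296) = 0.8796. V = [p*·9.8002 + (1−p*)·1.5172]/1.18 = 6.2827. B = V − Δ·S = -7.7563.
(1,1): S=28.3500. Δ = (V_up−V_dn)/(S_up−S_dn) = (26.5267−9.8002)/(38.2725−21.5460) = 1.0000. V = [p*·26.5267 + (1−p*)·9.8002]/1.18 = 18.3960. B = V − Δ·S = -9.9540.
(0,0): S=21.0000. Δ = (V_up−V_dn)/(S_up−S_dn) = (18.3960−6.2827)/(28.3500−15.9600) = 0.9777. V = [p*·18.3960 + (1−p*)·6.2827]/1.18 = 12.6320. B = V − Δ·S = -7.8990.
Check: Δ(0,0)·S0 + B(0,0) = 12.6320 = V0.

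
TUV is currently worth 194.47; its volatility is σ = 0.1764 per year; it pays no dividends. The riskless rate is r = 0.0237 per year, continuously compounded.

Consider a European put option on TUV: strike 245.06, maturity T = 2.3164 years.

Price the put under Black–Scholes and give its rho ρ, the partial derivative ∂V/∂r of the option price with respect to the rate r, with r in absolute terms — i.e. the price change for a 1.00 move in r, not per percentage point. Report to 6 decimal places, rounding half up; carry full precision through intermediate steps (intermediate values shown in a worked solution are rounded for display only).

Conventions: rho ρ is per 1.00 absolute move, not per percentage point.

price = 46.216205
ρ = -422.091376

σ√T = 0.1764·√2.3164 = 0.268476
d₁ = (ln(S/K) + (r+σ²/2)T) / (σ√T) = (ln(194.47/245.06) + (0.0237+0.1764²/2)·2.3164) / 0.268476 = (-0.231225 + 0.090938) / 0.268476 = -0.522530
d₂ = d₁ − σ√T = -0.522530 − 0.268476 = -0.791006
e^{−rT} = 0.946581
N(−d₁) = 0.699349,  N(−d₂) = 0.785530
Put price V = K·e^{−rT}·N(−d₂) − S·N(−d₁) = 182.218691 − 136.002486 = 46.216205
ρ = −K·T·e^{−rT}·N(−d₂) = -422.091376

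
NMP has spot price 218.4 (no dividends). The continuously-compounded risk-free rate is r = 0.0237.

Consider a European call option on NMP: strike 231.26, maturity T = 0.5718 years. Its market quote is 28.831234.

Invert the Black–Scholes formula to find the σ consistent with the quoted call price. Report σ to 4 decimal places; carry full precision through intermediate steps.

At σ = 0.5001 the Black–Scholes value reproduces the quote:
σ√T = 0.5001·√0.5718 = 0.378163
d₁ = (ln(S/K) + (r+σ²/2)T) / (σ√T) = (ln(218.4/231.26) + (0.0237+0.5001²/2)·0.5718) / 0.378163 = (-0.057214 + 0.085055) / 0.378163 = 0.073621
d₂ = d₁ − σ√T = 0.073621 − 0.378163 = -0.304542
e^{−rT} = 0.986540
N(d₁) = 0.529344,  N(d₂) = 0.380358
V = S·N(d₁) − K·e^{−rT}·N(d₂) = 115.608768 − 86.777534 = 28.831234 (matching the quote); vega is positive throughout, so no other σ reproduces this price

sigma = 0.5001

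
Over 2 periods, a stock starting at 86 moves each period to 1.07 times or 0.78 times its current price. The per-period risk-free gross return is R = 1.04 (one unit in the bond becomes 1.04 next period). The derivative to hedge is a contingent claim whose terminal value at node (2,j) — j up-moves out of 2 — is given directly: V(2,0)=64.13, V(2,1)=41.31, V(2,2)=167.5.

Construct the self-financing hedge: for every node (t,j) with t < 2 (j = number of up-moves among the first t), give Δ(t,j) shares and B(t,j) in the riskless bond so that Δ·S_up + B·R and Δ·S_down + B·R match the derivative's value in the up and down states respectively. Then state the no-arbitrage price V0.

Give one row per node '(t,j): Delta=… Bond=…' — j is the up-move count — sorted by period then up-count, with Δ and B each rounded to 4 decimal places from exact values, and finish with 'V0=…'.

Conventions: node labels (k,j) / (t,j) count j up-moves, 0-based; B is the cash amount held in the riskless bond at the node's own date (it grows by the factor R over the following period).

(0,0): Delta=4.2708 Bond=-235.0928
(1,0): Delta=-1.1731 Bond=120.6807
(1,1): Delta=4.7287 Bond=-286.6323
V0=132.1989

Since d<R<u, set p* = (R−d)/(u−d) = 0.8966; price each node as the discounted p*-expectation of its children.
Terminal payoffs: V(2,0)=64.1300, V(2,1)=41.3100, V(2,2)=167.5000
Node (1,0) S=67.0800: V=(p*·41.3100+(1−p*)·64.1300)/1.04=41.9910; Δ=(41.3100−64.1300)/(71.7756−52.3224)=-1.1731; B=V−Δ·S=120.6807
Node (1,1) S=92.0200: V=(p*·167.5000+(1−p*)·41.3100)/1.04=148.5056; Δ=(167.5000−41.3100)/(98.4614−71.7756)=4.7287; B=V−Δ·S=-286.6323
Node (0,0) S=86.0000: V=(p*·148.5056+(1−p*)·41.9910)/1.04=132.1989; Δ=(148.5056−41.9910)/(92.0200−67.0800)=4.2708; B=V−Δ·S=-235.0928
Sanity check at the root: Δ(0,0)·S0 + B(0,0) reproduces V0 = 132.1989.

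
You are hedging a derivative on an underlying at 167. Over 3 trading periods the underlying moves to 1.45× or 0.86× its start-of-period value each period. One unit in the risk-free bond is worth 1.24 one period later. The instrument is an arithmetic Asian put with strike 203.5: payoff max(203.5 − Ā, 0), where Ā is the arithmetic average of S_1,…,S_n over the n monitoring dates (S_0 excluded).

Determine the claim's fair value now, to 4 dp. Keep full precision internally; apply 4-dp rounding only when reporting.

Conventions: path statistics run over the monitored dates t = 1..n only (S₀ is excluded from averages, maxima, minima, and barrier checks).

price = 5.3475

Under the martingale measure an up-move has probability p* = 0.6441; value the claim as the probability-weighted average of per-path payoffs, discounted 3 periods at R = 1.24.
Enumerate all 2^3 = 8 price paths (U = up ×1.45, D = down ×0.86); each path with k up-moves has probability p*^k·(1−p*)^(3−k).
DDD: Ā=124.4515, payoff=79.0485, prob=0.045092
UDD: Ā=209.8310, payoff=0.0000, prob=0.081595
DUD: Ā=176.9877, payoff=26.5123, prob=0.081595
UUD: Ā=298.4095, payoff=0.0000, prob=0.147649
DDU: Ā=148.7424, payoff=54.7576, prob=0.081595
UDU: Ā=250.7867, payoff=0.0000, prob=0.147649
DUU: Ā=217.9434, payoff=0.0000, prob=0.147649
UUU: Ā=367.4626, payoff=0.0000, prob=0.267174
Price = Σ prob·payoff / R^3 = 10.195726 / 1.906624 = 5.3475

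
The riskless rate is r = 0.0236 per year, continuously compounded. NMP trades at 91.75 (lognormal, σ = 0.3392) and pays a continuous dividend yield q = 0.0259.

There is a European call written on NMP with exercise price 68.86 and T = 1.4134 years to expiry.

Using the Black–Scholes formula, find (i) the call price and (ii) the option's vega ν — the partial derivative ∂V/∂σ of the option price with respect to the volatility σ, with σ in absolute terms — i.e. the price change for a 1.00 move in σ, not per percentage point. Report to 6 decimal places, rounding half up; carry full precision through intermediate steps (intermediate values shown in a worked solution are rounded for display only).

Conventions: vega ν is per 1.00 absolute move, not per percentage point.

σ√T = 0.3392·√1.4134 = 0.403263
d₁ = (ln(S/K) + (r−q+σ²/2)T) / (σ√T) = (ln(91.75/68.86) + (0.0236−0.0259+0.3392²/2)·1.4134) / 0.403263 = (0.286992 + 0.078060) / 0.403263 = 0.905245
d₂ = d₁ − σ√T = 0.905245 − 0.403263 = 0.501982
e^{−rT} = 0.967194
e^{−qT} = 0.964055
N(d₁) = 0.817332,  N(d₂) = 0.692160
Call price V = S·e^{−qT}·N(d₁) − K·e^{−rT}·N(d₂) = 72.294691 − 46.098520 = 26.196171
φ(d₁) = (1/√(2π))·e^{−d₁²/2} = 0.264829
ν = S·e^{−qT}·φ(d₁)·√T = 27.848717

price = 26.196171
ν = 27.848717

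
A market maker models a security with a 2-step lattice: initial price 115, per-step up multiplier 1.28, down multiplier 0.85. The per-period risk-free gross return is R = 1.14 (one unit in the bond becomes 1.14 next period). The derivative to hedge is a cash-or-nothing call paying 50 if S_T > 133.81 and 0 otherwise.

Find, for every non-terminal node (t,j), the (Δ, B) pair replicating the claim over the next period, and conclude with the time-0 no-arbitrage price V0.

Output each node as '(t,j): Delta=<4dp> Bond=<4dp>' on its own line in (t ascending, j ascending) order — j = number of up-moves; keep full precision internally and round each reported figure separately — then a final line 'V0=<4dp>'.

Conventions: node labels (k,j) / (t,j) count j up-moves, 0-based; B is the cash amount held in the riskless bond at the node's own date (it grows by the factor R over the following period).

(0,0): Delta=0.5982 Bond=-51.2909
(1,0): Delta=0.0000 Bond=0.0000
(1,1): Delta=0.7899 Bond=-86.6993
V0=17.4992

Arbitrage-free pricing uses the up-move probability p* = (R−d)/(u−d) = 0.6744, discounting each step at R = 1.14.
Expiry values: V(2,0)=0.0000, V(2,1)=0.0000, V(2,2)=50.0000
(1,0): S=97.7500. Δ = (V_up−V_dn)/(S_up−S_dn) = (0.0000−0.0000)/(125.1200−83.0875) = 0.0000. V = [p*·0.0000 + (1−p*)·0.0000]/1.14 = 0.0000. B = V − Δ·S = 0.0000.
(1,1): S=147.2000. Δ = (V_up−V_dn)/(S_up−S_dn) = (50.0000−0.0000)/(188.4160−125.1200) = 0.7899. V = [p*·50.0000 + (1−p*)·0.0000]/1.14 = 29.5798. B = V − Δ·S = -86.6993.
(0,0): S=115.0000. Δ = (V_up−V_dn)/(S_up−S_dn) = (29.5798−0.0000)/(147.2000−97.7500) = 0.5982. V = [p*·29.5798 + (1−p*)·0.0000]/1.14 = 17.4992. B = V − Δ·S = -51.2909.
Verification: the root portfolio costs Δ(0,0)·S0 + B(0,0) = 17.4992, matching V0.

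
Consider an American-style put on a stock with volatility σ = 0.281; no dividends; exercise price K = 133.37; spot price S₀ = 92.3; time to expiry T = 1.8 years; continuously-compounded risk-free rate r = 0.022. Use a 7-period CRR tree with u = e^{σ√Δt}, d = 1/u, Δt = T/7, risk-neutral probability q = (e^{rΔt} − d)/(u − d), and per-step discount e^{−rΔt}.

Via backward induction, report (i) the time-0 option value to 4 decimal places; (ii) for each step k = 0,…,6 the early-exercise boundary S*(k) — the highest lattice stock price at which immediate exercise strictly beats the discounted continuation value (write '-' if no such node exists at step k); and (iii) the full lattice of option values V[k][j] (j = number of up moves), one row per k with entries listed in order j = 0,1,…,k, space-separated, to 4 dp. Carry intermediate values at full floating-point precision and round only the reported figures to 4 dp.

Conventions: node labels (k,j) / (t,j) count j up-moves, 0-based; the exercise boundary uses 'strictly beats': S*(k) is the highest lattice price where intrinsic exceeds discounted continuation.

price = 42.3322
boundary = - 80.0420 69.4119 80.0420 92.3000 80.0420 92.3000
tree:
42.3322
53.3280 31.1182
63.9581 41.5757 20.3462
73.1765 53.3280 29.5472 10.7861
81.1705 63.9581 41.0700 17.6223 3.6324
88.1030 73.1765 53.3280 27.7126 7.0832 0.0000
94.1147 81.1705 63.9581 41.0700 13.8125 0.0000 0.0000
99.3281 88.1030 73.1765 53.3280 26.9347 0.0000 0.0000 0.0000

params: Δt=0.25714 u=1.15315 d=0.86719 q=0.48428 e^(-rΔt)=0.99436
t_7 payoffs: 99.3281 88.1030 73.1765 53.3280 26.9347 0.0000 0.0000 0.0000
t_6: node(6,0) S=39.2553 payoff=94.1147 vs cont=93.3624 → 94.1147 [stop]  node(6,1) S=52.1995 payoff=81.1705 vs cont=80.4182 → 81.1705 [stop]  node(6,2) S=69.4119 payoff=63.9581 vs cont=63.2058 → 63.9581 [stop]  node(6,3) S=92.3000 payoff=41.0700 vs cont=40.3176 → 41.0700 [stop]  node(6,4) S=122.7353 payoff=10.6347 vs cont=13.8125 → 13.8125 [wait]  node(6,5) S=163.2065 payoff=0.0000 vs cont=0.0000 → 0.0000 [wait]  node(6,6) S=217.0227 payoff=0.0000 vs cont=0.0000 → 0.0000 [wait]  ⇒ S*(6)=92.3000
t_5: node(5,0) S=45.2670 payoff=88.1030 vs cont=87.3506 → 88.1030 [stop]  node(5,1) S=60.1935 payoff=73.1765 vs cont=72.4241 → 73.1765 [stop]  node(5,2) S=80.0420 payoff=53.3280 vs cont=52.5757 → 53.3280 [stop]  node(5,3) S=106.4353 payoff=26.9347 vs cont=27.7126 → 27.7126 [wait]  node(5,4) S=141.5316 payoff=0.0000 vs cont=7.0832 → 7.0832 [wait]  node(5,5) S=188.2007 payoff=0.0000 vs cont=0.0000 → 0.0000 [wait]  ⇒ S*(5)=80.0420
t_4: node(4,0) S=52.1995 payoff=81.1705 vs cont=80.4182 → 81.1705 [stop]  node(4,1) S=69.4119 payoff=63.9581 vs cont=63.2058 → 63.9581 [stop]  node(4,2) S=92.3000 payoff=41.0700 vs cont=40.6922 → 41.0700 [stop]  node(4,3) S=122.7353 payoff=10.6347 vs cont=17.6223 → 17.6223 [wait]  node(4,4) S=163.2065 payoff=0.0000 vs cont=3.6324 → 3.6324 [wait]  ⇒ S*(4)=92.3000
t_3: node(3,0) S=60.1935 payoff=73.1765 vs cont=72.4241 → 73.1765 [stop]  node(3,1) S=80.0420 payoff=53.3280 vs cont=52.5757 → 53.3280 [stop]  node(3,2) S=106.4353 payoff=26.9347 vs cont=29.5472 → 29.5472 [wait]  node(3,3) S=141.5316 payoff=0.0000 vs cont=10.7861 → 10.7861 [wait]  ⇒ S*(3)=80.0420
t_2: node(2,0) S=69.4119 payoff=63.9581 vs cont=63.2058 → 63.9581 [stop]  node(2,1) S=92.3000 payoff=41.0700 vs cont=41.5757 → 41.5757 [wait]  node(2,2) S=122.7353 payoff=10.6347 vs cont=20.3462 → 20.3462 [wait]  ⇒ S*(2)=69.4119
t_1: node(1,0) S=80.0420 payoff=53.3280 vs cont=52.8192 → 53.3280 [stop]  node(1,1) S=106.4353 payoff=26.9347 vs cont=31.1182 → 31.1182 [wait]  ⇒ S*(1)=80.0420
t_0: node(0,0) S=92.3000 payoff=41.0700 vs cont=42.3322 → 42.3322 [wait]  ⇒ S*(0)=-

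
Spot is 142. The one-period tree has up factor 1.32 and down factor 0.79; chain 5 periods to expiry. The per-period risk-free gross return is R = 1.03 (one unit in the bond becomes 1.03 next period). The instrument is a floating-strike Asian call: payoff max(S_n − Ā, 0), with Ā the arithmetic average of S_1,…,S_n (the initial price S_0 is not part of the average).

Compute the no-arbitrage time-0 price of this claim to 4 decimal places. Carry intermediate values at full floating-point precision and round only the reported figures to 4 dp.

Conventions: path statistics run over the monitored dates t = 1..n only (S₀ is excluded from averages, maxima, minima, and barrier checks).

Risk-neutral up-probability p* = (R−d)/(u−d) = (1.03−0.79)/(1.32−0.79) = 0.4528; the claim prices as the p*-weighted sum of path payoffs discounted by R^5.
Enumerate all 2^5 = 32 price paths (U = up ×1.32, D = down ×0.79); each path with k up-moves has probability p*^k·(1−p*)^(5−k).
DDDDD: Ā=73.9634, payoff=0.0000, prob=0.049047
UDDDD: Ā=123.5844, payoff=0.0000, prob=0.040590
DUDDD: Ā=108.5324, payoff=0.0000, prob=0.040590
UUDDD: Ā=181.3453, payoff=0.0000, prob=0.033592
DDUDD: Ā=96.6414, payoff=0.0000, prob=0.040590
UDUDD: Ā=161.4767, payoff=0.0000, prob=0.033592
DUUDD: Ā=146.4247, payoff=0.0000, prob=0.033592
UUUDD: Ā=244.6590, payoff=0.0000, prob=0.027800
DDDUD: Ā=87.2474, payoff=0.0000, prob=0.040590
UDDUD: Ā=145.7805, payoff=0.0000, prob=0.033592
DUDUD: Ā=130.7285, payoff=0.0000, prob=0.033592
UUDUD: Ā=218.4324, payoff=0.0000, prob=0.027800
DDUUD: Ā=118.8374, payoff=3.1507, prob=0.033592
UDUUD: Ā=198.5637, payoff=5.2645, prob=0.027800
DUUUD: Ā=183.5117, payoff=20.3165, prob=0.027800
UUUUD: Ā=306.6272, payoff=33.9465, prob=0.023007
DDDDU: Ā=79.8262, payoff=0.0000, prob=0.040590
UDDDU: Ā=133.3804, payoff=0.0000, prob=0.033592
DUDDU: Ā=118.3284, payoff=3.6597, prob=0.033592
UUDDU: Ā=197.7134, payoff=6.1149, prob=0.027800
DDUDU: Ā=106.4374, payoff=15.5507, prob=0.033592
UDUDU: Ā=177.8447, payoff=25.9835, prob=0.027800
DUUDU: Ā=162.7927, payoff=41.0355, prob=0.027800
UUUDU: Ā=272.0081, payoff=68.5657, prob=0.023007
DDDUU: Ā=97.0434, payoff=24.9447, prob=0.033592
UDDUU: Ā=162.1485, payoff=41.6797, prob=0.027800
DUDUU: Ā=147.0965, payoff=56.7317, prob=0.027800
UUDUU: Ā=245.7815, payoff=94.7923, prob=0.023007
DDUUU: Ā=135.2054, payoff=68.6228, prob=0.027800
UDUUU: Ā=225.9128, payoff=114.6609, prob=0.023007
DUUUU: Ā=210.8608, payoff=129.7129, prob=0.023007
UUUUU: Ā=352.3244, payoff=216.7355, prob=0.019040
Price = Σ prob·payoff / R^5 = 23.265537 / 1.159274 = 20.0691

price = 20.0691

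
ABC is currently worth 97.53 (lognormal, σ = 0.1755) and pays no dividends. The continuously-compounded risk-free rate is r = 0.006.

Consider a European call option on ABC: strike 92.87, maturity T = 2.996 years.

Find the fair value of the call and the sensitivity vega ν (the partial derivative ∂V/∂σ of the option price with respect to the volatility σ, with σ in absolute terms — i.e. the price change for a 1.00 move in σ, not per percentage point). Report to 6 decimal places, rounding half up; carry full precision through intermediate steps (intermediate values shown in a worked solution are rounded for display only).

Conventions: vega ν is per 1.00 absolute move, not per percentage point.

σ√T = 0.1755·√2.996 = 0.303772
d₁ = (ln(S/K) + (r+σ²/2)T) / (σ√T) = (ln(97.53/92.87) + (0.006+0.1755²/2)·2.996) / 0.303772 = (0.048959 + 0.064115) / 0.303772 = 0.372233
d₂ = d₁ − σ√T = 0.372233 − 0.303772 = 0.068461
e^{−rT} = 0.982185
N(d₁) = 0.645140,  N(d₂) = 0.527291
Call price V = S·N(d₁) − K·e^{−rT}·N(d₂) = 62.920546 − 48.097078 = 14.823468
φ(d₁) = (1/√(2π))·e^{−d₁²/2} = 0.372240
ν = S·φ(d₁)·√T = 62.839365

price = 14.823468
ν = 62.839365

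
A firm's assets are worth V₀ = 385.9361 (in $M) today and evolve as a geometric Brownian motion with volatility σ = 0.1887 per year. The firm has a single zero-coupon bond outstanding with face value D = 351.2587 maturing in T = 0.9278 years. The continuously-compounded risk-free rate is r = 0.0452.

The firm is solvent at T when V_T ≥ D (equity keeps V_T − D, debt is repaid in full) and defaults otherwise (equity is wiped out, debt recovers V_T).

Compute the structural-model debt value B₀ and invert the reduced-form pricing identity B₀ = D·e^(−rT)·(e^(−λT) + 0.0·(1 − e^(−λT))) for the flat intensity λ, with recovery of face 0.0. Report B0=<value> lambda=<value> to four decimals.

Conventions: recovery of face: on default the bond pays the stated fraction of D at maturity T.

Work the structural quantities from V₀ = 385.9361 against face 351.2587:
d₁ = [ln(V₀/D) + (r + σ²/2)T] / (σ√T)
   = [ln(385.9361/351.2587) + (0.0452 + 0.5·0.1887²)·0.9278] / (0.1887·√0.9278)
   = [0.094149 + 0.058455] / 0.181760 = 0.839588
d₂ = d₁ − σ√T = 0.839588 − 0.181760 = 0.657828
N(d₁) = 0.799430,  N(d₂) = 0.744676,  e^(−rT) = 0.958931
E₀ = V₀·N(d₁) − D·e^(−rT)·N(d₂)
   = 385.9361·0.799430 − 351.2587·0.958931·0.744676 = 57.697909
B₀ = V₀ − E₀ = 385.9361 − 57.697909 = 328.238191
e^(−λT) = (B₀·e^(rT)/D − 0)/(1 − 0) = (328.2382·1.042828/351.2587 − 0)/1 = 0.97448431
λ = −ln(0.97448431)/0.9278 = 0.027858

B0=328.2382 lambda=0.0279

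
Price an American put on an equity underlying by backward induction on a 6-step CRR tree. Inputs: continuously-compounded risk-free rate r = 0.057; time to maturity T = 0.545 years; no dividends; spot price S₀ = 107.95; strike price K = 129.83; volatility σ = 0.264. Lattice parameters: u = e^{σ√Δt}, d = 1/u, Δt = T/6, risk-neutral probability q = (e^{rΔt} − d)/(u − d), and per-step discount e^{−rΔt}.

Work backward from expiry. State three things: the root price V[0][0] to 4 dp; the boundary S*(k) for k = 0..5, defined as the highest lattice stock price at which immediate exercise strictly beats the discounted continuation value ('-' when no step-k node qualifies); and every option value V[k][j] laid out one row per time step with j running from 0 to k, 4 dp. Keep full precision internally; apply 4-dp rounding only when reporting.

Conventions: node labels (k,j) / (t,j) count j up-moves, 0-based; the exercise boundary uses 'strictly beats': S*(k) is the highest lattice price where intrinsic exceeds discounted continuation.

Δt=0.09083, u=1.08282, d=0.92352, q=0.51270, disc=e^(-rΔt)=0.99484
k=6 terminal: V=max(K-S,0) → 62.8581 51.3060 37.7612 21.8800 3.2595 0.0000 0.0000
k=5: j=0 S=72.5183 intr=57.3117 cont=56.6412 V=57.3117[EX]; j=1 S=85.0272 intr=44.8028 cont=44.1324 V=44.8028[EX]; j=2 S=99.6937 intr=30.1363 cont=29.4659 V=30.1363[EX]; j=3 S=116.8901 intr=12.9399 cont=12.2695 V=12.9399[EX]; j=4 S=137.0527 intr=0.0000 cont=1.5801 V=1.5801[hold]; j=5 S=160.6932 intr=0.0000 cont=0.0000 V=0.0000[hold]  S*(5)=116.8901
k=4: j=0 S=78.5240 intr=51.3060 cont=50.6355 V=51.3060[EX]; j=1 S=92.0688 intr=37.7612 cont=37.0907 V=37.7612[EX]; j=2 S=107.9500 intr=21.8800 cont=21.2095 V=21.8800[EX]; j=3 S=126.5705 intr=3.2595 cont=7.0789 V=7.0789[hold]; j=4 S=148.4030 intr=0.0000 cont=0.7660 V=0.7660[hold]  S*(4)=107.9500
k=3: j=0 S=85.0272 intr=44.8028 cont=44.1324 V=44.8028[EX]; j=1 S=99.6937 intr=30.1363 cont=29.4659 V=30.1363[EX]; j=2 S=116.8901 intr=12.9399 cont=14.2176 V=14.2176[hold]; j=3 S=137.0527 intr=0.0000 cont=3.8224 V=3.8224[hold]  S*(3)=99.6937
k=2: j=0 S=92.0688 intr=37.7612 cont=37.0907 V=37.7612[EX]; j=1 S=107.9500 intr=21.8800 cont=21.8612 V=21.8800[EX]; j=2 S=126.5705 intr=3.2595 cont=8.8421 V=8.8421[hold]  S*(2)=107.9500
k=1: j=0 S=99.6937 intr=30.1363 cont=29.4659 V=30.1363[EX]; j=1 S=116.8901 intr=12.9399 cont=15.1169 V=15.1169[hold]  S*(1)=99.6937
k=0: j=0 S=107.9500 intr=21.8800 cont=22.3199 V=22.3199[hold]  S*(0)=-

price = 22.3199
boundary = - 99.6937 107.9500 99.6937 107.9500 116.8901
tree:
22.3199
30.1363 15.1169
37.7612 21.8800 8.8421
44.8028 30.1363 14.2176 3.8224
51.3060 37.7612 21.8800 7.0789 0.7660
57.3117 44.8028 30.1363 12.9399 1.5801 0.0000
62.8581 51.3060 37.7612 21.8800 3.2595 0.0000 0.0000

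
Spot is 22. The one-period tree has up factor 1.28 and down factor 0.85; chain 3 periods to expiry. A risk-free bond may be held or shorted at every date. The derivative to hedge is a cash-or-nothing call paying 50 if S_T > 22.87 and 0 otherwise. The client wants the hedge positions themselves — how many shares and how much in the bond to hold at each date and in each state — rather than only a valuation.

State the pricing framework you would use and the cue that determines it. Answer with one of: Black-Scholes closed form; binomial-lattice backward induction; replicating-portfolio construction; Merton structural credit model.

Key observation: the task asks for the hedge itself — share and bond holdings at every node of the 3-period tree on spot 22 with factors 1.28/0.85 — which is exactly what the replicating-portfolio construction produces.

framework: replicating-portfolio construction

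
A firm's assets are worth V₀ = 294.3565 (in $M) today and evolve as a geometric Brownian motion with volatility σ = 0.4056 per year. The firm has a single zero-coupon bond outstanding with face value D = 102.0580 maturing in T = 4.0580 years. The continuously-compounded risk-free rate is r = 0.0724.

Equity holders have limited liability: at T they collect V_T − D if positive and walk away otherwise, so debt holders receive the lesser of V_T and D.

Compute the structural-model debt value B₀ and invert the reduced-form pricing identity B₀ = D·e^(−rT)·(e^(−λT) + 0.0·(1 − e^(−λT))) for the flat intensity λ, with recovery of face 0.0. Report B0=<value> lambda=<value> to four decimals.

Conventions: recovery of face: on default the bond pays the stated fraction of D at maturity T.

With assets at 294.3565 and a single debt payment of 102.0580 at 4.0580 years:
d₁ = [ln(V₀/D) + (r + σ²/2)T] / (σ√T)
   = [ln(294.3565/102.0580) + (0.0724 + 0.5·0.4056²)·4.0580] / (0.4056·√4.0580)
   = [1.059250 + 0.627593] / 0.817060 = 2.064528
d₂ = d₁ − σ√T = 2.064528 − 0.817060 = 1.247468
N(d₁) = 0.980516,  N(d₂) = 0.893887,  e^(−rT) = 0.745426
E₀ = V₀·N(d₁) − D·e^(−rT)·N(d₂)
   = 294.3565·0.980516 − 102.0580·0.745426·0.893887 = 220.617328
B₀ = V₀ − E₀ = 294.3565 − 220.617328 = 73.739172
e^(−λT) = (B₀·e^(rT)/D − 0)/(1 − 0) = (73.7392·1.341515/102.0580 − 0)/1 = 0.96927439
λ = −ln(0.96927439)/4.0580 = 0.007690

B0=73.7392 lambda=0.0077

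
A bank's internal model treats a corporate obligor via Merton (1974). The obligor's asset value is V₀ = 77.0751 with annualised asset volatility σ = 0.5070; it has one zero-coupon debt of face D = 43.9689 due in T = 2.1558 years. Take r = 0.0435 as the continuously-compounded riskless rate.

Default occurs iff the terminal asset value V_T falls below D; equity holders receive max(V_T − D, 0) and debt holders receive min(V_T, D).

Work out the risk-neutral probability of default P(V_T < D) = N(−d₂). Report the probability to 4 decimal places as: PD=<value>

With assets at 77.0751 and a single debt payment of 43.9689 at 2.1558 years:
d₁ = [ln(V₀/D) + (r + σ²/2)T] / (σ√T)
   = [ln(77.0751/43.9689) + (0.0435 + 0.5·0.5070²)·2.1558] / (0.5070·√2.1558)
   = [0.561298 + 0.370850] / 0.744410 = 1.252197
d₂ = d₁ − σ√T = 1.252197 − 0.744410 = 0.507787
risk-neutral PD = N(−d₂) = N(-0.507787) = 0.305801

PD=0.3058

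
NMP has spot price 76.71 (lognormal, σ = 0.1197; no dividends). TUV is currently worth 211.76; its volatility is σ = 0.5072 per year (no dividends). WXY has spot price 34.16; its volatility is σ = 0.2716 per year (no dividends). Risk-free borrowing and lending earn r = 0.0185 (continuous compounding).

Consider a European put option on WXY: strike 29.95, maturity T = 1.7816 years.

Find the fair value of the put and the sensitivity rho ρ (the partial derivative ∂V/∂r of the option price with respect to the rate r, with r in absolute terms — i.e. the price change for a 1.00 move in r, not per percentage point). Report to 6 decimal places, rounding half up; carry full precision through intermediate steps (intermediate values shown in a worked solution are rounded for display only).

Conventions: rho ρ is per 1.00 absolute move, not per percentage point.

price = 2.403613
ρ = -20.271186

σ√T = 0.2716·√1.7816 = 0.362522
d₁ = (ln(S/K) + (r+σ²/2)T) / (σ√T) = (ln(34.16/29.95) + (0.0185+0.2716²/2)·1.7816) / 0.362522 = (0.131526 + 0.098671) / 0.362522 = 0.634987
d₂ = d₁ − σ√T = 0.634987 − 0.362522 = 0.272464
e^{−rT} = 0.967578
N(−d₁) = 0.262719,  N(−d₂) = 0.392633
Put price V = K·e^{−rT}·N(−d₂) − S·N(−d₁) = 11.378079 − 8.974466 = 2.403613
ρ = −K·T·e^{−rT}·N(−d₂) = -20.271186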